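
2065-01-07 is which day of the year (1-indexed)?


Date: January 7, 2065
No months before January
Plus 7 days in January

Day of year: 7


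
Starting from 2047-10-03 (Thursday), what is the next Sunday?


Current: Thursday
Target: Sunday
Days ahead: 3

Next Sunday: 2047-10-06


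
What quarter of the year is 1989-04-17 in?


Month: April (month 4)
Q1: Jan-Mar, Q2: Apr-Jun, Q3: Jul-Sep, Q4: Oct-Dec

Q2


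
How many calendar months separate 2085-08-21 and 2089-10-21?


From August 2085 to October 2089
4 years * 12 = 48 months, plus 2 months = 50

50 months


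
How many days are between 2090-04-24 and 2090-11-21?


From 2090-04-24 to 2090-11-21
2090-04-24: days before April = 31 + 28 + 31 = 90 (2090 is not a leap year); day of year = 90 + 24 = 114
2090-11-21: days before November = 31 + 28 + 31 + 30 + 31 + 30 + 31 + 31 + 30 + 31 = 304 (2090 is not a leap year); day of year = 304 + 21 = 325
Same year: 325 - 114 = 211

211 days


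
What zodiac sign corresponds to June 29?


Date: June 29
Conventional tropical zodiac dates: Cancer from June 21 onward; Leo starts July 23
June 29 falls within the Cancer range

Cancer


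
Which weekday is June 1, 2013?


Target: June 1, 2013
Anchor: Jan 1, 2013. With p = 2013 - 1 = 2012: (p + p//4 - p//100 + p//400) mod 7 = (2012 + 503 - 20 + 5) mod 7 = 2500 mod 7 = 1 -> Tuesday (Mon=0 ... Sun=6)
Days before June (Jan-May): 151 days
Weekday index = (1 + 151) mod 7 = 5

Saturday


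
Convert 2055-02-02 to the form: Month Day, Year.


ISO 2055-02-02 parses as year=2055, month=02, day=02
Month 2 -> February

February 2, 2055


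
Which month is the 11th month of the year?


Month 11 of 12

November


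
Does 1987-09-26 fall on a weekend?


Anchor: Jan 1, 1987. With p = 1987 - 1 = 1986: (p + p//4 - p//100 + p//400) mod 7 = (1986 + 496 - 19 + 4) mod 7 = 2467 mod 7 = 3 -> Thursday (Mon=0 ... Sun=6)
Day of year: 269; offset = 268
Weekday index = (3 + 268) mod 7 = 5 -> Saturday
Weekend days: Saturday, Sunday

Yes


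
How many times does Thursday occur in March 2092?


March 2092 has 31 days
Anchor: Jan 1, 2092. With p = 2092 - 1 = 2091: (p + p//4 - p//100 + p//400) mod 7 = (2091 + 522 - 20 + 5) mod 7 = 2598 mod 7 = 1 -> Tuesday (Mon=0 ... Sun=6)
Days before March (Jan-Feb): 60; March 1 index = (1 + 60) mod 7 = 5 -> Saturday
First Thursday is March 6
Thursdays: 6, 13, 20, 27

4 Thursdays


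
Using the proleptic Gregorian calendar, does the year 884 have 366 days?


Gregorian leap year rule: divisible by 4, but not by 100, unless also by 400.
884 is divisible by 4 but not 100 -> leap year

Yes


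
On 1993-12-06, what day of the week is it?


Date: December 6, 1993
Anchor: Jan 1, 1993. With p = 1993 - 1 = 1992: (p + p//4 - p//100 + p//400) mod 7 = (1992 + 498 - 19 + 4) mod 7 = 2475 mod 7 = 4 -> Friday (Mon=0 ... Sun=6)
Days before December (Jan-Nov): 334; offset = 334 + 6 - 1 = 339
Weekday index = (4 + 339) mod 7 = 0

Day of the week: Monday


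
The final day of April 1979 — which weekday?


April 1979 has 30 days
Anchor: Jan 1, 1979. With p = 1979 - 1 = 1978: (p + p//4 - p//100 + p//400) mod 7 = (1978 + 494 - 19 + 4) mod 7 = 2457 mod 7 = 0 -> Monday (Mon=0 ... Sun=6)
Days before April (Jan-Mar): 90; April 1 index = (0 + 90) mod 7 = 6 -> Sunday
Last day offset: 30 - 1 = 29 days
Weekday index = (6 + 29) mod 7 = 0

Monday, April 30


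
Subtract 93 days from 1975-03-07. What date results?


Start: 1975-03-07, subtract 93 days
Back 7 days from March 7 reaches February 28, 1975 -> 86 left
February 1975 has 28 days -> back to January 31, 1975 -> 58 left
January 1975 has 31 days -> back to December 31, 1974 -> 27 left
December 1974: 31 - 27 = 4 -> lands on December 4

Result: 1974-12-04


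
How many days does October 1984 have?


October 1984

31 days


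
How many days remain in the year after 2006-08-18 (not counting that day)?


Day of year: 230 of 365
Remaining = 365 - 230

135 days


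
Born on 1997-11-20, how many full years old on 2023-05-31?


Birth: 1997-11-20
Reference: 2023-05-31
Year difference: 2023 - 1997 = 26
Birthday not yet reached in 2023, subtract 1

25 years old


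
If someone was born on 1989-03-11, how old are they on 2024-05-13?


Birth: 1989-03-11
Reference: 2024-05-13
Year difference: 2024 - 1989 = 35

35 years old


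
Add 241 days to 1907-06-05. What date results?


Start: 1907-06-05, add 241 days
June 1907 has 30 days: 30 - 5 = 25 days to June 30 -> 216 left
July 1907 has 31 days -> 185 left
August 1907 has 31 days -> 154 left
September 1907 has 30 days -> 124 left
October 1907 has 31 days -> 93 left
November 1907 has 30 days -> 63 left
December 1907 has 31 days -> 32 left
January 1908 has 31 days -> 1 left
February 1908: 1 <= 29 -> lands on February 1

Result: 1908-02-01


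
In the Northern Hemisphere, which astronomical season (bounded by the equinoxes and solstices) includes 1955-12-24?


Date: December 24
Astronomical Winter (approx.; exact equinox/solstice day varies by year): December 21 to March 19
December 24 falls within the Winter window

Winter


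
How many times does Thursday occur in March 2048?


March 2048 has 31 days
Anchor: Jan 1, 2048. With p = 2048 - 1 = 2047: (p + p//4 - p//100 + p//400) mod 7 = (2047 + 511 - 20 + 5) mod 7 = 2543 mod 7 = 2 -> Wednesday (Mon=0 ... Sun=6)
Days before March (Jan-Feb): 60; March 1 index = (2 + 60) mod 7 = 6 -> Sunday
First Thursday is March 5
Thursdays: 5, 12, 19, 26

4 Thursdays


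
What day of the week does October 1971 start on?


Target: October 1, 1971
Anchor: Jan 1, 1971. With p = 1971 - 1 = 1970: (p + p//4 - p//100 + p//400) mod 7 = (1970 + 492 - 19 + 4) mod 7 = 2447 mod 7 = 4 -> Friday (Mon=0 ... Sun=6)
Days before October (Jan-Sep): 273 days
Weekday index = (4 + 273) mod 7 = 4

Friday


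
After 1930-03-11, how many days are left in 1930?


Day of year: 70 of 365
Remaining = 365 - 70

295 days


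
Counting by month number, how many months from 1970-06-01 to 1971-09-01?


From June 1970 to September 1971
1 year * 12 = 12 months, plus 3 months = 15

15 months


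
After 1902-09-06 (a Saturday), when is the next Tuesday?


Current: Saturday
Target: Tuesday
Days ahead: 3

Next Tuesday: 1902-09-09


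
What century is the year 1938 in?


Century = (year - 1) // 100 + 1
= (1938 - 1) // 100 + 1
= 1937 // 100 + 1
= 19 + 1

20th century


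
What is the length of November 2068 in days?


November 2068

30 days


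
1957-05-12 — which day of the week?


Date: May 12, 1957
Anchor: Jan 1, 1957. With p = 1957 - 1 = 1956: (p + p//4 - p//100 + p//400) mod 7 = (1956 + 489 - 19 + 4) mod 7 = 2430 mod 7 = 1 -> Tuesday (Mon=0 ... Sun=6)
Days before May (Jan-Apr): 120; offset = 120 + 12 - 1 = 131
Weekday index = (1 + 131) mod 7 = 6

Day of the week: Sunday


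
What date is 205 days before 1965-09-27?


Start: 1965-09-27, subtract 205 days
Back 27 days from September 27 reaches August 31, 1965 -> 178 left
August 1965 has 31 days -> back to July 31, 1965 -> 147 left
July 1965 has 31 days -> back to June 30, 1965 -> 116 left
June 1965 has 30 days -> back to May 31, 1965 -> 86 left
May 1965 has 31 days -> back to April 30, 1965 -> 55 left
April 1965 has 30 days -> back to March 31, 1965 -> 25 left
March 1965: 31 - 25 = 6 -> lands on March 6

Result: 1965-03-06


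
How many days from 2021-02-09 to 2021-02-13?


From 2021-02-09 to 2021-02-13
2021-02-09: days before February = 31; day of year = 31 + 9 = 40
2021-02-13: days before February = 31; day of year = 31 + 13 = 44
Same year: 44 - 40 = 4

4 days


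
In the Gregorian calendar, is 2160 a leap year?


Gregorian leap year rule: divisible by 4, but not by 100, unless also by 400.
2160 is divisible by 4 but not 100 -> leap year

Yes


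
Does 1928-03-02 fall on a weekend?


Anchor: Jan 1, 1928. With p = 1928 - 1 = 1927: (p + p//4 - p//100 + p//400) mod 7 = (1927 + 481 - 19 + 4) mod 7 = 2393 mod 7 = 6 -> Sunday (Mon=0 ... Sun=6)
Day of year: 62; offset = 61
Weekday index = (6 + 61) mod 7 = 4 -> Friday
Weekend days: Saturday, Sunday

No


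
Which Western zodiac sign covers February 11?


Date: February 11
Conventional tropical zodiac dates: Aquarius from January 20 onward; Pisces starts February 19
February 11 falls within the Aquarius range

Aquarius


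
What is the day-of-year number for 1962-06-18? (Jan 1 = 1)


Date: June 18, 1962
Days in months 1 through 5: 151
Plus 18 days in June

Day of year: 169


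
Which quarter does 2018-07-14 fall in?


Month: July (month 7)
Q1: Jan-Mar, Q2: Apr-Jun, Q3: Jul-Sep, Q4: Oct-Dec

Q3


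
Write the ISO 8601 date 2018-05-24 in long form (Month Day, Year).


ISO 2018-05-24 parses as year=2018, month=05, day=24
Month 5 -> May

May 24, 2018


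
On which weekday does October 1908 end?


October 1908 has 31 days
Anchor: Jan 1, 1908. With p = 1908 - 1 = 1907: (p + p//4 - p//100 + p//400) mod 7 = (1907 + 476 - 19 + 4) mod 7 = 2368 mod 7 = 2 -> Wednesday (Mon=0 ... Sun=6)
Days before October (Jan-Sep): 274; October 1 index = (2 + 274) mod 7 = 3 -> Thursday
Last day offset: 31 - 1 = 30 days
Weekday index = (3 + 30) mod 7 = 5

Saturday, October 31


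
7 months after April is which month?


April is month 4
4 + 7 = 11

November


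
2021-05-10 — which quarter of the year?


Month: May (month 5)
Q1: Jan-Mar, Q2: Apr-Jun, Q3: Jul-Sep, Q4: Oct-Dec

Q2


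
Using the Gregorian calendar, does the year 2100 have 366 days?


Gregorian leap year rule: divisible by 4, but not by 100, unless also by 400.
2100 is divisible by 100 but not 400 -> not a leap year

No


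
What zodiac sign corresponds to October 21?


Date: October 21
Conventional tropical zodiac dates: Libra from September 23 onward; Scorpio starts October 23
October 21 falls within the Libra range

Libra


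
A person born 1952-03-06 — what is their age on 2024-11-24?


Birth: 1952-03-06
Reference: 2024-11-24
Year difference: 2024 - 1952 = 72

72 years old


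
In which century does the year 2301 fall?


Century = (year - 1) // 100 + 1
= (2301 - 1) // 100 + 1
= 2300 // 100 + 1
= 23 + 1

24th century


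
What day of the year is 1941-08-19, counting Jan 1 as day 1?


Date: August 19, 1941
Days in months 1 through 7: 212
Plus 19 days in August

Day of year: 231


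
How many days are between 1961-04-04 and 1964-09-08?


From 1961-04-04 to 1964-09-08
1961-04-04: days before April = 31 + 28 + 31 = 90 (1961 is not a leap year); day of year = 90 + 4 = 94
1964-09-08: days before September = 31 + 29 + 31 + 30 + 31 + 30 + 31 + 31 = 244 (1964 is a leap year); day of year = 244 + 8 = 252
Rest of 1961: 365 - 94 = 271
Full years 1962 (365), 1963 (365): 730
Total = 271 + 730 + 252 = 1253

1253 days


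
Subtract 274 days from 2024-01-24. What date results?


Start: 2024-01-24, subtract 274 days
Back 24 days from January 24 reaches December 31, 2023 -> 250 left
December 2023 has 31 days -> back to November 30, 2023 -> 219 left
November 2023 has 30 days -> back to October 31, 2023 -> 189 left
October 2023 has 31 days -> back to September 30, 2023 -> 158 left
September 2023 has 30 days -> back to August 31, 2023 -> 128 left
August 2023 has 31 days -> back to July 31, 2023 -> 97 left
July 2023 has 31 days -> back to June 30, 2023 -> 66 left
June 2023 has 30 days -> back to May 31, 2023 -> 36 left
May 2023 has 31 days -> back to April 30, 2023 -> 5 left
April 2023: 30 - 5 = 25 -> lands on April 25

Result: 2023-04-25


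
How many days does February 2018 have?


February 2018 (leap year: no)

28 days


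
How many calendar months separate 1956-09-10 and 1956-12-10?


From September 1956 to December 1956
0 years * 12 = 0 months, plus 3 months = 3

3 months


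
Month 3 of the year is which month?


Month 3 of 12

March


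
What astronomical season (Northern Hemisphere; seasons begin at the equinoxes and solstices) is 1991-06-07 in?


Date: June 7
Astronomical Spring (approx.; exact equinox/solstice day varies by year): March 20 to June 20
June 7 falls within the Spring window

Spring


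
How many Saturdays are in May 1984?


May 1984 has 31 days
Anchor: Jan 1, 1984. With p = 1984 - 1 = 1983: (p + p//4 - p//100 + p//400) mod 7 = (1983 + 495 - 19 + 4) mod 7 = 2463 mod 7 = 6 -> Sunday (Mon=0 ... Sun=6)
Days before May (Jan-Apr): 121; May 1 index = (6 + 121) mod 7 = 1 -> Tuesday
First Saturday is May 5
Saturdays: 5, 12, 19, 26

4 Saturdays


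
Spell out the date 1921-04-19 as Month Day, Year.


ISO 1921-04-19 parses as year=1921, month=04, day=19
Month 4 -> April

April 19, 1921


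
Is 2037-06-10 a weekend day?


Anchor: Jan 1, 2037. With p = 2037 - 1 = 2036: (p + p//4 - p//100 + p//400) mod 7 = (2036 + 509 - 20 + 5) mod 7 = 2530 mod 7 = 3 -> Thursday (Mon=0 ... Sun=6)
Day of year: 161; offset = 160
Weekday index = (3 + 160) mod 7 = 2 -> Wednesday
Weekend days: Saturday, Sunday

No


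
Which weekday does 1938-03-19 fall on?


Date: March 19, 1938
Anchor: Jan 1, 1938. With p = 1938 - 1 = 1937: (p + p//4 - p//100 + p//400) mod 7 = (1937 + 484 - 19 + 4) mod 7 = 2406 mod 7 = 5 -> Saturday (Mon=0 ... Sun=6)
Days before March (Jan-Feb): 59; offset = 59 + 19 - 1 = 77
Weekday index = (5 + 77) mod 7 = 5

Day of the week: Saturday


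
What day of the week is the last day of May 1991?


May 1991 has 31 days
Anchor: Jan 1, 1991. With p = 1991 - 1 = 1990: (p + p//4 - p//100 + p//400) mod 7 = (1990 + 497 - 19 + 4) mod 7 = 2472 mod 7 = 1 -> Tuesday (Mon=0 ... Sun=6)
Days before May (Jan-Apr): 120; May 1 index = (1 + 120) mod 7 = 2 -> Wednesday
Last day offset: 31 - 1 = 30 days
Weekday index = (2 + 30) mod 7 = 4

Friday, May 31


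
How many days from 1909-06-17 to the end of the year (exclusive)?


Day of year: 168 of 365
Remaining = 365 - 168

197 days


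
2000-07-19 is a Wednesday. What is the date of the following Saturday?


Current: Wednesday
Target: Saturday
Days ahead: 3

Next Saturday: 2000-07-22


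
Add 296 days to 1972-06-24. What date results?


Start: 1972-06-24, add 296 days
June 1972 has 30 days: 30 - 24 = 6 days to June 30 -> 290 left
July 1972 has 31 days -> 259 left
August 1972 has 31 days -> 228 left
September 1972 has 30 days -> 198 left
October 1972 has 31 days -> 167 left
November 1972 has 30 days -> 137 left
December 1972 has 31 days -> 106 left
January 1973 has 31 days -> 75 left
February 1973 has 28 days -> 47 left
March 1973 has 31 days -> 16 left
April 1973: 16 <= 30 -> lands on April 16

Result: 1973-04-16


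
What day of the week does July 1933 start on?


Target: July 1, 1933
Anchor: Jan 1, 1933. With p = 1933 - 1 = 1932: (p + p//4 - p//100 + p//400) mod 7 = (1932 + 483 - 19 + 4) mod 7 = 2400 mod 7 = 6 -> Sunday (Mon=0 ... Sun=6)
Days before July (Jan-Jun): 181 days
Weekday index = (6 + 181) mod 7 = 5

Saturday


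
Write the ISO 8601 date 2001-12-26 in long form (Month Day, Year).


ISO 2001-12-26 parses as year=2001, month=12, day=26
Month 12 -> December

December 26, 2001


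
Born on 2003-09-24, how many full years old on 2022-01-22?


Birth: 2003-09-24
Reference: 2022-01-22
Year difference: 2022 - 2003 = 19
Birthday not yet reached in 2022, subtract 1

18 years old


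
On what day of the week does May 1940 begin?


Target: May 1, 1940
Anchor: Jan 1, 1940. With p = 1940 - 1 = 1939: (p + p//4 - p//100 + p//400) mod 7 = (1939 + 484 - 19 + 4) mod 7 = 2408 mod 7 = 0 -> Monday (Mon=0 ... Sun=6)
Days before May (Jan-Apr): 121 days
Weekday index = (0 + 121) mod 7 = 2

Wednesday


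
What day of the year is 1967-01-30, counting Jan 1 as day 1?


Date: January 30, 1967
No months before January
Plus 30 days in January

Day of year: 30


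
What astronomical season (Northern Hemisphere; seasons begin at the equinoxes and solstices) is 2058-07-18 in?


Date: July 18
Astronomical Summer (approx.; exact equinox/solstice day varies by year): June 21 to September 21
July 18 falls within the Summer window

Summer


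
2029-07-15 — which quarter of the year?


Month: July (month 7)
Q1: Jan-Mar, Q2: Apr-Jun, Q3: Jul-Sep, Q4: Oct-Dec

Q3


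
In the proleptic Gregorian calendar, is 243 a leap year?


Gregorian leap year rule: divisible by 4, but not by 100, unless also by 400.
243 is not divisible by 4 -> not a leap year

No


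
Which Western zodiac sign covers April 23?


Date: April 23
Conventional tropical zodiac dates: Taurus from April 20 onward; Gemini starts May 21
April 23 falls within the Taurus range

Taurus


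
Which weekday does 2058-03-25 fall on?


Date: March 25, 2058
Anchor: Jan 1, 2058. With p = 2058 - 1 = 2057: (p + p//4 - p//100 + p//400) mod 7 = (2057 + 514 - 20 + 5) mod 7 = 2556 mod 7 = 1 -> Tuesday (Mon=0 ... Sun=6)
Days before March (Jan-Feb): 59; offset = 59 + 25 - 1 = 83
Weekday index = (1 + 83) mod 7 = 0

Day of the week: Monday


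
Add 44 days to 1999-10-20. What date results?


Start: 1999-10-20, add 44 days
October 1999 has 31 days: 31 - 20 = 11 days to October 31 -> 33 left
November 1999 has 30 days -> 3 left
December 1999: 3 <= 31 -> lands on December 3

Result: 1999-12-03


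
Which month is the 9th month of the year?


Month 9 of 12

September


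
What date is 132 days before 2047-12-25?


Start: 2047-12-25, subtract 132 days
Back 25 days from December 25 reaches November 30, 2047 -> 107 left
November 2047 has 30 days -> back to October 31, 2047 -> 77 left
October 2047 has 31 days -> back to September 30, 2047 -> 46 left
September 2047 has 30 days -> back to August 31, 2047 -> 16 left
August 2047: 31 - 16 = 15 -> lands on August 15

Result: 2047-08-15


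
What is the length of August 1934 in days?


August 1934

31 days


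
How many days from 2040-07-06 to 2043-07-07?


From 2040-07-06 to 2043-07-07
2040-07-06: days before July = 31 + 29 + 31 + 30 + 31 + 30 = 182 (2040 is a leap year); day of year = 182 + 6 = 188
2043-07-07: days before July = 31 + 28 + 31 + 30 + 31 + 30 = 181 (2043 is not a leap year); day of year = 181 + 7 = 188
Rest of 2040: 366 - 188 = 178
Full years 2041 (365), 2042 (365): 730
Total = 178 + 730 + 188 = 1096

1096 days


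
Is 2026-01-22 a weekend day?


Anchor: Jan 1, 2026. With p = 2026 - 1 = 2025: (p + p//4 - p//100 + p//400) mod 7 = (2025 + 506 - 20 + 5) mod 7 = 2516 mod 7 = 3 -> Thursday (Mon=0 ... Sun=6)
Day of year: 22; offset = 21
Weekday index = (3 + 21) mod 7 = 3 -> Thursday
Weekend days: Saturday, Sunday

No


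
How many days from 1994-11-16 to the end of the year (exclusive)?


Day of year: 320 of 365
Remaining = 365 - 320

45 days


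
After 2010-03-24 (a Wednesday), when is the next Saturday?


Current: Wednesday
Target: Saturday
Days ahead: 3

Next Saturday: 2010-03-27


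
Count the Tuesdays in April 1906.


April 1906 has 30 days
Anchor: Jan 1, 1906. With p = 1906 - 1 = 1905: (p + p//4 - p//100 + p//400) mod 7 = (1905 + 476 - 19 + 4) mod 7 = 2366 mod 7 = 0 -> Monday (Mon=0 ... Sun=6)
Days before April (Jan-Mar): 90; April 1 index = (0 + 90) mod 7 = 6 -> Sunday
First Tuesday is April 3
Tuesdays: 3, 10, 17, 24

4 Tuesdays


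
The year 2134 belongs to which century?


Century = (year - 1) // 100 + 1
= (2134 - 1) // 100 + 1
= 2133 // 100 + 1
= 21 + 1

22nd century


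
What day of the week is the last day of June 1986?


June 1986 has 30 days
Anchor: Jan 1, 1986. With p = 1986 - 1 = 1985: (p + p//4 - p//100 + p//400) mod 7 = (1985 + 496 - 19 + 4) mod 7 = 2466 mod 7 = 2 -> Wednesday (Mon=0 ... Sun=6)
Days before June (Jan-May): 151; June 1 index = (2 + 151) mod 7 = 6 -> Sunday
Last day offset: 30 - 1 = 29 days
Weekday index = (6 + 29) mod 7 = 0

Monday, June 30


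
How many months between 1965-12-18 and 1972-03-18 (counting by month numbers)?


From December 1965 to March 1972
7 years * 12 = 84 months, minus 9 months = 75

75 months


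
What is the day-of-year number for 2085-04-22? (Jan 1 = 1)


Date: April 22, 2085
Days in months 1 through 3: 90
Plus 22 days in April

Day of year: 112


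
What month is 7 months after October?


October is month 10
10 + 7 = 17; wrap: 17 - 12 = 5

May


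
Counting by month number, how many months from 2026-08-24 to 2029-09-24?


From August 2026 to September 2029
3 years * 12 = 36 months, plus 1 month = 37

37 months


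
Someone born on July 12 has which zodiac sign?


Date: July 12
Conventional tropical zodiac dates: Cancer from June 21 onward; Leo starts July 23
July 12 falls within the Cancer range

Cancer


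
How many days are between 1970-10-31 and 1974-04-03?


From 1970-10-31 to 1974-04-03
1970-10-31: days before October = 31 + 28 + 31 + 30 + 31 + 30 + 31 + 31 + 30 = 273 (1970 is not a leap year); day of year = 273 + 31 = 304
1974-04-03: days before April = 31 + 28 + 31 = 90 (1974 is not a leap year); day of year = 90 + 3 = 93
Rest of 1970: 365 - 304 = 61
Full years 1971 (365), 1972 (366), 1973 (365): 1096
Total = 61 + 1096 + 93 = 1250

1250 days


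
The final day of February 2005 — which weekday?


February 2005 has 28 days
Anchor: Jan 1, 2005. With p = 2005 - 1 = 2004: (p + p//4 - p//100 + p//400) mod 7 = (2004 + 501 - 20 + 5) mod 7 = 2490 mod 7 = 5 -> Saturday (Mon=0 ... Sun=6)
Days before February (Jan): 31; February 1 index = (5 + 31) mod 7 = 1 -> Tuesday
Last day offset: 28 - 1 = 27 days
Weekday index = (1 + 27) mod 7 = 0

Monday, February 28


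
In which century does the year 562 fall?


Century = (year - 1) // 100 + 1
= (562 - 1) // 100 + 1
= 561 // 100 + 1
= 5 + 1

6th century


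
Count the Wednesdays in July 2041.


July 2041 has 31 days
Anchor: Jan 1, 2041. With p = 2041 - 1 = 2040: (p + p//4 - p//100 + p//400) mod 7 = (2040 + 510 - 20 + 5) mod 7 = 2535 mod 7 = 1 -> Tuesday (Mon=0 ... Sun=6)
Days before July (Jan-Jun): 181; July 1 index = (1 + 181) mod 7 = 0 -> Monday
First Wednesday is July 3
Wednesdays: 3, 10, 17, 24, 31

5 Wednesdays


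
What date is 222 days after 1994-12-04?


Start: 1994-12-04, add 222 days
December 1994 has 31 days: 31 - 4 = 27 days to December 31 -> 195 left
January 1995 has 31 days -> 164 left
February 1995 has 28 days -> 136 left
March 1995 has 31 days -> 105 left
April 1995 has 30 days -> 75 left
May 1995 has 31 days -> 44 left
June 1995 has 30 days -> 14 left
July 1995: 14 <= 31 -> lands on July 14

Result: 1995-07-14


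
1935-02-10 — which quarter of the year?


Month: February (month 2)
Q1: Jan-Mar, Q2: Apr-Jun, Q3: Jul-Sep, Q4: Oct-Dec

Q1


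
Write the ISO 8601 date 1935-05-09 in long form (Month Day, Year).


ISO 1935-05-09 parses as year=1935, month=05, day=09
Month 5 -> May

May 9, 1935


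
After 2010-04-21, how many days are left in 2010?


Day of year: 111 of 365
Remaining = 365 - 111

254 days


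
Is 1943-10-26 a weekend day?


Anchor: Jan 1, 1943. With p = 1943 - 1 = 1942: (p + p//4 - p//100 + p//400) mod 7 = (1942 + 485 - 19 + 4) mod 7 = 2412 mod 7 = 4 -> Friday (Mon=0 ... Sun=6)
Day of year: 299; offset = 298
Weekday index = (4 + 298) mod 7 = 1 -> Tuesday
Weekend days: Saturday, Sunday

No


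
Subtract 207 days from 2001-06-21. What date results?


Start: 2001-06-21, subtract 207 days
Back 21 days from June 21 reaches May 31, 2001 -> 186 left
May 2001 has 31 days -> back to April 30, 2001 -> 155 left
April 2001 has 30 days -> back to March 31, 2001 -> 125 left
March 2001 has 31 days -> back to February 28, 2001 -> 94 left
February 2001 has 28 days -> back to January 31, 2001 -> 66 left
January 2001 has 31 days -> back to December 31, 2000 -> 35 left
December 2000 has 31 days -> back to November 30, 2000 -> 4 left
November 2000: 30 - 4 = 26 -> lands on November 26

Result: 2000-11-26


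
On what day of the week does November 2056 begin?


Target: November 1, 2056
Anchor: Jan 1, 2056. With p = 2056 - 1 = 2055: (p + p//4 - p//100 + p//400) mod 7 = (2055 + 513 - 20 + 5) mod 7 = 2553 mod 7 = 5 -> Saturday (Mon=0 ... Sun=6)
Days before November (Jan-Oct): 305 days
Weekday index = (5 + 305) mod 7 = 2

Wednesday


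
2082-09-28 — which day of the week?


Date: September 28, 2082
Anchor: Jan 1, 2082. With p = 2082 - 1 = 2081: (p + p//4 - p//100 + p//400) mod 7 = (2081 + 520 - 20 + 5) mod 7 = 2586 mod 7 = 3 -> Thursday (Mon=0 ... Sun=6)
Days before September (Jan-Aug): 243; offset = 243 + 28 - 1 = 270
Weekday index = (3 + 270) mod 7 = 0

Day of the week: Monday


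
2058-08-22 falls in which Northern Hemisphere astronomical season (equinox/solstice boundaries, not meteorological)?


Date: August 22
Astronomical Summer (approx.; exact equinox/solstice day varies by year): June 21 to September 21
August 22 falls within the Summer window

Summer


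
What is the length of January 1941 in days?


January 1941

31 days


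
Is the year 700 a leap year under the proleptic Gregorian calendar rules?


Gregorian leap year rule: divisible by 4, but not by 100, unless also by 400.
700 is divisible by 100 but not 400 -> not a leap year

No


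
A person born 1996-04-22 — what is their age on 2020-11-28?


Birth: 1996-04-22
Reference: 2020-11-28
Year difference: 2020 - 1996 = 24

24 years old


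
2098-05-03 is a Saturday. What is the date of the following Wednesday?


Current: Saturday
Target: Wednesday
Days ahead: 4

Next Wednesday: 2098-05-07


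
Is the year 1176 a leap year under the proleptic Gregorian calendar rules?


Gregorian leap year rule: divisible by 4, but not by 100, unless also by 400.
1176 is divisible by 4 but not 100 -> leap year

Yes


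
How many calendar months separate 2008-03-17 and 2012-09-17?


From March 2008 to September 2012
4 years * 12 = 48 months, plus 6 months = 54

54 months


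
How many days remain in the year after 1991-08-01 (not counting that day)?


Day of year: 213 of 365
Remaining = 365 - 213

152 days


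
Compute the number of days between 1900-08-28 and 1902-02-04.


From 1900-08-28 to 1902-02-04
1900-08-28: days before August = 31 + 28 + 31 + 30 + 31 + 30 + 31 = 212 (1900 is not a leap year); day of year = 212 + 28 = 240
1902-02-04: days before February = 31; day of year = 31 + 4 = 35
Rest of 1900: 365 - 240 = 125
Full years 1901 (365): 365
Total = 125 + 365 + 35 = 525

525 days


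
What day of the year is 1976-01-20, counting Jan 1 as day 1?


Date: January 20, 1976
No months before January
Plus 20 days in January

Day of year: 20


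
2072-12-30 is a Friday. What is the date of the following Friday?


Current: Friday
Target: Friday
Days ahead: 7

Next Friday: 2073-01-06


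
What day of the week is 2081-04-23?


Date: April 23, 2081
Anchor: Jan 1, 2081. With p = 2081 - 1 = 2080: (p + p//4 - p//100 + p//400) mod 7 = (2080 + 520 - 20 + 5) mod 7 = 2585 mod 7 = 2 -> Wednesday (Mon=0 ... Sun=6)
Days before April (Jan-Mar): 90; offset = 90 + 23 - 1 = 112
Weekday index = (2 + 112) mod 7 = 2

Day of the week: Wednesday


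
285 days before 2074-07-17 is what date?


Start: 2074-07-17, subtract 285 days
Back 17 days from July 17 reaches June 30, 2074 -> 268 left
June 2074 has 30 days -> back to May 31, 2074 -> 238 left
May 2074 has 31 days -> back to April 30, 2074 -> 207 left
April 2074 has 30 days -> back to March 31, 2074 -> 177 left
March 2074 has 31 days -> back to February 28, 2074 -> 146 left
February 2074 has 28 days -> back to January 31, 2074 -> 118 left
January 2074 has 31 days -> back to December 31, 2073 -> 87 left
December 2073 has 31 days -> back to November 30, 2073 -> 56 left
November 2073 has 30 days -> back to October 31, 2073 -> 26 left
October 2073: 31 - 26 = 5 -> lands on October 5

Result: 2073-10-05


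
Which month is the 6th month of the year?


Month 6 of 12

June


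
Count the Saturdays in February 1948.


February 1948 has 29 days
Anchor: Jan 1, 1948. With p = 1948 - 1 = 1947: (p + p//4 - p//100 + p//400) mod 7 = (1947 + 486 - 19 + 4) mod 7 = 2418 mod 7 = 3 -> Thursday (Mon=0 ... Sun=6)
Days before February (Jan): 31; February 1 index = (3 + 31) mod 7 = 6 -> Sunday
First Saturday is February 7
Saturdays: 7, 14, 21, 28

4 Saturdays


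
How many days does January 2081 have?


January 2081

31 days


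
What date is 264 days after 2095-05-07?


Start: 2095-05-07, add 264 days
May 2095 has 31 days: 31 - 7 = 24 days to May 31 -> 240 left
June 2095 has 30 days -> 210 left
July 2095 has 31 days -> 179 left
August 2095 has 31 days -> 148 left
September 2095 has 30 days -> 118 left
October 2095 has 31 days -> 87 left
November 2095 has 30 days -> 57 left
December 2095 has 31 days -> 26 left
January 2096: 26 <= 31 -> lands on January 26

Result: 2096-01-26


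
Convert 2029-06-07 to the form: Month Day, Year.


ISO 2029-06-07 parses as year=2029, month=06, day=07
Month 6 -> June

June 7, 2029


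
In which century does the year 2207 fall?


Century = (year - 1) // 100 + 1
= (2207 - 1) // 100 + 1
= 2206 // 100 + 1
= 22 + 1

23rd century


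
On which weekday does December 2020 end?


December 2020 has 31 days
Anchor: Jan 1, 2020. With p = 2020 - 1 = 2019: (p + p//4 - p//100 + p//400) mod 7 = (2019 + 504 - 20 + 5) mod 7 = 2508 mod 7 = 2 -> Wednesday (Mon=0 ... Sun=6)
Days before December (Jan-Nov): 335; December 1 index = (2 + 335) mod 7 = 1 -> Tuesday
Last day offset: 31 - 1 = 30 days
Weekday index = (1 + 30) mod 7 = 3

Thursday, December 31


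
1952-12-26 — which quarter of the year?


Month: December (month 12)
Q1: Jan-Mar, Q2: Apr-Jun, Q3: Jul-Sep, Q4: Oct-Dec

Q4


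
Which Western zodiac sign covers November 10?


Date: November 10
Conventional tropical zodiac dates: Scorpio from October 23 onward; Sagittarius starts November 22
November 10 falls within the Scorpio range

Scorpio


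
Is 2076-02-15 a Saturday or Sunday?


Anchor: Jan 1, 2076. With p = 2076 - 1 = 2075: (p + p//4 - p//100 + p//400) mod 7 = (2075 + 518 - 20 + 5) mod 7 = 2578 mod 7 = 2 -> Wednesday (Mon=0 ... Sun=6)
Day of year: 46; offset = 45
Weekday index = (2 + 45) mod 7 = 5 -> Saturday
Weekend days: Saturday, Sunday

Yes


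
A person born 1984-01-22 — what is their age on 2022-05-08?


Birth: 1984-01-22
Reference: 2022-05-08
Year difference: 2022 - 1984 = 38

38 years old


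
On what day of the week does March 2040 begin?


Target: March 1, 2040
Anchor: Jan 1, 2040. With p = 2040 - 1 = 2039: (p + p//4 - p//100 + p//400) mod 7 = (2039 + 509 - 20 + 5) mod 7 = 2533 mod 7 = 6 -> Sunday (Mon=0 ... Sun=6)
Days before March (Jan-Feb): 60 days
Weekday index = (6 + 60) mod 7 = 3

Thursday


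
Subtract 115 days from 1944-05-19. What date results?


Start: 1944-05-19, subtract 115 days
Back 19 days from May 19 reaches April 30, 1944 -> 96 left
April 1944 has 30 days -> back to March 31, 1944 -> 66 left
March 1944 has 31 days -> back to February 29, 1944 -> 35 left
February 1944 has 29 days -> back to January 31, 1944 -> 6 left
January 1944: 31 - 6 = 25 -> lands on January 25

Result: 1944-01-25


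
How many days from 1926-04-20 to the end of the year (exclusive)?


Day of year: 110 of 365
Remaining = 365 - 110

255 days


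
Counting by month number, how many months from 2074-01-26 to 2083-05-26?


From January 2074 to May 2083
9 years * 12 = 108 months, plus 4 months = 112

112 months


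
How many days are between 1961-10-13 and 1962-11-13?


From 1961-10-13 to 1962-11-13
1961-10-13: days before October = 31 + 28 + 31 + 30 + 31 + 30 + 31 + 31 + 30 = 273 (1961 is not a leap year); day of year = 273 + 13 = 286
1962-11-13: days before November = 31 + 28 + 31 + 30 + 31 + 30 + 31 + 31 + 30 + 31 = 304 (1962 is not a leap year); day of year = 304 + 13 = 317
Rest of 1961: 365 - 286 = 79
Total = 79 + 317 = 396

396 days


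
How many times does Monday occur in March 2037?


March 2037 has 31 days
Anchor: Jan 1, 2037. With p = 2037 - 1 = 2036: (p + p//4 - p//100 + p//400) mod 7 = (2036 + 509 - 20 + 5) mod 7 = 2530 mod 7 = 3 -> Thursday (Mon=0 ... Sun=6)
Days before March (Jan-Feb): 59; March 1 index = (3 + 59) mod 7 = 6 -> Sunday
First Monday is March 2
Mondays: 2, 9, 16, 23, 30

5 Mondays


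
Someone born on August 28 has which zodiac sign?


Date: August 28
Conventional tropical zodiac dates: Virgo from August 23 onward; Libra starts September 23
August 28 falls within the Virgo range

Virgo


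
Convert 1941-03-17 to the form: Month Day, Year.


ISO 1941-03-17 parses as year=1941, month=03, day=17
Month 3 -> March

March 17, 1941


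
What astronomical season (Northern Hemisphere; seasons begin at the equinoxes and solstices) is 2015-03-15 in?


Date: March 15
Astronomical Winter (approx.; exact equinox/solstice day varies by year): December 21 to March 19
March 15 falls within the Winter window

Winter


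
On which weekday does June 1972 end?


June 1972 has 30 days
Anchor: Jan 1, 1972. With p = 1972 - 1 = 1971: (p + p//4 - p//100 + p//400) mod 7 = (1971 + 492 - 19 + 4) mod 7 = 2448 mod 7 = 5 -> Saturday (Mon=0 ... Sun=6)
Days before June (Jan-May): 152; June 1 index = (5 + 152) mod 7 = 3 -> Thursday
Last day offset: 30 - 1 = 29 days
Weekday index = (3 + 29) mod 7 = 4

Friday, June 30


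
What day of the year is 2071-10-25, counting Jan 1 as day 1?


Date: October 25, 2071
Days in months 1 through 9: 273
Plus 25 days in October

Day of year: 298


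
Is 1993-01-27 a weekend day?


Anchor: Jan 1, 1993. With p = 1993 - 1 = 1992: (p + p//4 - p//100 + p//400) mod 7 = (1992 + 498 - 19 + 4) mod 7 = 2475 mod 7 = 4 -> Friday (Mon=0 ... Sun=6)
Day of year: 27; offset = 26
Weekday index = (4 + 26) mod 7 = 2 -> Wednesday
Weekend days: Saturday, Sunday

No


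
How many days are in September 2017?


September 2017

30 days


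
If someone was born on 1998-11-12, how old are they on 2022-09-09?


Birth: 1998-11-12
Reference: 2022-09-09
Year difference: 2022 - 1998 = 24
Birthday not yet reached in 2022, subtract 1

23 years old


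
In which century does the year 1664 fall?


Century = (year - 1) // 100 + 1
= (1664 - 1) // 100 + 1
= 1663 // 100 + 1
= 16 + 1

17th century


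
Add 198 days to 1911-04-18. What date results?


Start: 1911-04-18, add 198 days
April 1911 has 30 days: 30 - 18 = 12 days to April 30 -> 186 left
May 1911 has 31 days -> 155 left
June 1911 has 30 days -> 125 left
July 1911 has 31 days -> 94 left
August 1911 has 31 days -> 63 left
September 1911 has 30 days -> 33 left
October 1911 has 31 days -> 2 left
November 1911: 2 <= 30 -> lands on November 2

Result: 1911-11-02


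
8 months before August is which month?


August is month 8
8 - 8 = 0; wrap: 0 + 12 = 12

December


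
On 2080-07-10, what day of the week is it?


Date: July 10, 2080
Anchor: Jan 1, 2080. With p = 2080 - 1 = 2079: (p + p//4 - p//100 + p//400) mod 7 = (2079 + 519 - 20 + 5) mod 7 = 2583 mod 7 = 0 -> Monday (Mon=0 ... Sun=6)
Days before July (Jan-Jun): 182; offset = 182 + 10 - 1 = 191
Weekday index = (0 + 191) mod 7 = 2

Day of the week: Wednesday


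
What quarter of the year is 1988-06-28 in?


Month: June (month 6)
Q1: Jan-Mar, Q2: Apr-Jun, Q3: Jul-Sep, Q4: Oct-Dec

Q2


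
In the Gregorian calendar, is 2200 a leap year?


Gregorian leap year rule: divisible by 4, but not by 100, unless also by 400.
2200 is divisible by 100 but not 400 -> not a leap year

No


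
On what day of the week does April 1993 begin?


Target: April 1, 1993
Anchor: Jan 1, 1993. With p = 1993 - 1 = 1992: (p + p//4 - p//100 + p//400) mod 7 = (1992 + 498 - 19 + 4) mod 7 = 2475 mod 7 = 4 -> Friday (Mon=0 ... Sun=6)
Days before April (Jan-Mar): 90 days
Weekday index = (4 + 90) mod 7 = 3

Thursday


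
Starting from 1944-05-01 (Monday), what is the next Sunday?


Current: Monday
Target: Sunday
Days ahead: 6

Next Sunday: 1944-05-07


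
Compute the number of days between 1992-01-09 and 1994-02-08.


From 1992-01-09 to 1994-02-08
1992-01-09: day of year = 9
1994-02-08: days before February = 31; day of year = 31 + 8 = 39
Rest of 1992: 366 - 9 = 357
Full years 1993 (365): 365
Total = 357 + 365 + 39 = 761

761 days


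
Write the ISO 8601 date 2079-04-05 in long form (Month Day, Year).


ISO 2079-04-05 parses as year=2079, month=04, day=05
Month 4 -> April

April 5, 2079


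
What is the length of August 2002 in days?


August 2002

31 days


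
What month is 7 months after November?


November is month 11
11 + 7 = 18; wrap: 18 - 12 = 6

June


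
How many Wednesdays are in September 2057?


September 2057 has 30 days
Anchor: Jan 1, 2057. With p = 2057 - 1 = 2056: (p + p//4 - p//100 + p//400) mod 7 = (2056 + 514 - 20 + 5) mod 7 = 2555 mod 7 = 0 -> Monday (Mon=0 ... Sun=6)
Days before September (Jan-Aug): 243; September 1 index = (0 + 243) mod 7 = 5 -> Saturday
First Wednesday is September 5
Wednesdays: 5, 12, 19, 26

4 Wednesdays


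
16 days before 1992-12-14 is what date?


Start: 1992-12-14, subtract 16 days
Back 14 days from December 14 reaches November 30, 1992 -> 2 left
November 1992: 30 - 2 = 28 -> lands on November 28

Result: 1992-11-28


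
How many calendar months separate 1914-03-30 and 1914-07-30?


From March 1914 to July 1914
0 years * 12 = 0 months, plus 4 months = 4

4 months


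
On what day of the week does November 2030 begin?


Target: November 1, 2030
Anchor: Jan 1, 2030. With p = 2030 - 1 = 2029: (p + p//4 - p//100 + p//400) mod 7 = (2029 + 507 - 20 + 5) mod 7 = 2521 mod 7 = 1 -> Tuesday (Mon=0 ... Sun=6)
Days before November (Jan-Oct): 304 days
Weekday index = (1 + 304) mod 7 = 4

Friday


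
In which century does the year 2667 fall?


Century = (year - 1) // 100 + 1
= (2667 - 1) // 100 + 1
= 2666 // 100 + 1
= 26 + 1

27th century


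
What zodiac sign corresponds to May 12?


Date: May 12
Conventional tropical zodiac dates: Taurus from April 20 onward; Gemini starts May 21
May 12 falls within the Taurus range

Taurus


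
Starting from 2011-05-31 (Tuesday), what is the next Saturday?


Current: Tuesday
Target: Saturday
Days ahead: 4

Next Saturday: 2011-06-04


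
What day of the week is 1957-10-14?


Date: October 14, 1957
Anchor: Jan 1, 1957. With p = 1957 - 1 = 1956: (p + p//4 - p//100 + p//400) mod 7 = (1956 + 489 - 19 + 4) mod 7 = 2430 mod 7 = 1 -> Tuesday (Mon=0 ... Sun=6)
Days before October (Jan-Sep): 273; offset = 273 + 14 - 1 = 286
Weekday index = (1 + 286) mod 7 = 0

Day of the week: Monday


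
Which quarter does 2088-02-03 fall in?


Month: February (month 2)
Q1: Jan-Mar, Q2: Apr-Jun, Q3: Jul-Sep, Q4: Oct-Dec

Q1


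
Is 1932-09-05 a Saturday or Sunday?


Anchor: Jan 1, 1932. With p = 1932 - 1 = 1931: (p + p//4 - p//100 + p//400) mod 7 = (1931 + 482 - 19 + 4) mod 7 = 2398 mod 7 = 4 -> Friday (Mon=0 ... Sun=6)
Day of year: 249; offset = 248
Weekday index = (4 + 248) mod 7 = 0 -> Monday
Weekend days: Saturday, Sunday

No


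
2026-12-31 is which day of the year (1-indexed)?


Date: December 31, 2026
Days in months 1 through 11: 334
Plus 31 days in December

Day of year: 365


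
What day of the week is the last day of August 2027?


August 2027 has 31 days
Anchor: Jan 1, 2027. With p = 2027 - 1 = 2026: (p + p//4 - p//100 + p//400) mod 7 = (2026 + 506 - 20 + 5) mod 7 = 2517 mod 7 = 4 -> Friday (Mon=0 ... Sun=6)
Days before August (Jan-Jul): 212; August 1 index = (4 + 212) mod 7 = 6 -> Sunday
Last day offset: 31 - 1 = 30 days
Weekday index = (6 + 30) mod 7 = 1

Tuesday, August 31


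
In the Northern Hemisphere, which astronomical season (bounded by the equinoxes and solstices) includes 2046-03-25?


Date: March 25
Astronomical Spring (approx.; exact equinox/solstice day varies by year): March 20 to June 20
March 25 falls within the Spring window

Spring


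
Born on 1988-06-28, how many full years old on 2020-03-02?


Birth: 1988-06-28
Reference: 2020-03-02
Year difference: 2020 - 1988 = 32
Birthday not yet reached in 2020, subtract 1

31 years old
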